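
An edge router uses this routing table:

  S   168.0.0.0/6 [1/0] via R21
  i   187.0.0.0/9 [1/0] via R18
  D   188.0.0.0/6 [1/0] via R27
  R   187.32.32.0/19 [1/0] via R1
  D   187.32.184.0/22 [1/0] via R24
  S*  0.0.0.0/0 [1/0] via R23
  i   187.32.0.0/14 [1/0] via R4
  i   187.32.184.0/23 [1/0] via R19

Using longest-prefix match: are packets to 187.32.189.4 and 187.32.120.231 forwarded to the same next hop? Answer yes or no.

187.32.189.4: longest match 187.32.0.0/14 -> R4
187.32.120.231: longest match 187.32.0.0/14 -> R4

yes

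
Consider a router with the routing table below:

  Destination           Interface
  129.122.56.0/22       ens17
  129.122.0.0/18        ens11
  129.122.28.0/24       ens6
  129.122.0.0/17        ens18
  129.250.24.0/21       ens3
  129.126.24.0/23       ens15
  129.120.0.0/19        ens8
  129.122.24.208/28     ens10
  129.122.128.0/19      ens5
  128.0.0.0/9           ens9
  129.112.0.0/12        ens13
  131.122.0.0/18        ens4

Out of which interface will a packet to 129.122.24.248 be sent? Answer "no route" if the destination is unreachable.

Routes whose prefix contains 129.122.24.248:
  129.112.0.0/12 (129.112.0.0 - 129.127.255.255) -> ens13
  129.122.0.0/17 (129.122.0.0 - 129.122.127.255) -> ens18
  129.122.0.0/18 (129.122.0.0 - 129.122.63.255) -> ens11
More-specific entries that do NOT match:
  129.122.24.208/28 (129.122.24.208 - 129.122.24.223) does not contain 129.122.24.248
  129.122.28.0/24 (129.122.28.0 - 129.122.28.255) does not contain 129.122.24.248
  129.126.24.0/23 (129.126.24.0 - 129.126.25.255) does not contain 129.122.24.248
  129.122.56.0/22 (129.122.56.0 - 129.122.59.255) does not contain 129.122.24.248
  129.250.24.0/21 (129.250.24.0 - 129.250.31.255) does not contain 129.122.24.248
  129.120.0.0/19 (129.120.0.0 - 129.120.31.255) does not contain 129.122.24.248
  129.122.128.0/19 (129.122.128.0 - 129.122.159.255) does not contain 129.122.24.248
Longest matching prefix is /18 -> interface ens11.

ens11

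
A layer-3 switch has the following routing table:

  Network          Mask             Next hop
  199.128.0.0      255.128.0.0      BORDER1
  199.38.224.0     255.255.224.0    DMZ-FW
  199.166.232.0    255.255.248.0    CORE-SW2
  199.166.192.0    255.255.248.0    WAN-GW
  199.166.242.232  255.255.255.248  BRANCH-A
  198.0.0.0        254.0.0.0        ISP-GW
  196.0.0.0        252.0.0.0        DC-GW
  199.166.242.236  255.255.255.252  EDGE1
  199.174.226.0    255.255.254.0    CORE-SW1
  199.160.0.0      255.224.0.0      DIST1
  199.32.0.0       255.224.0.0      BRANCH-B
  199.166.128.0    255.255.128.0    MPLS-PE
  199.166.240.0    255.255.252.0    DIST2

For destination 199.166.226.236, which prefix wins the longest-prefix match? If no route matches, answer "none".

Entries matching 199.166.226.236:
  196.0.0.0/6 (196.0.0.0 - 199.255.255.255)
  198.0.0.0/7 (198.0.0.0 - 199.255.255.255)
  199.128.0.0/9 (199.128.0.0 - 199.255.255.255)
  199.160.0.0/11 (199.160.0.0 - 199.191.255.255)
  199.166.128.0/17 (199.166.128.0 - 199.166.255.255)
Most specific is 199.166.128.0/17.

199.166.128.0/17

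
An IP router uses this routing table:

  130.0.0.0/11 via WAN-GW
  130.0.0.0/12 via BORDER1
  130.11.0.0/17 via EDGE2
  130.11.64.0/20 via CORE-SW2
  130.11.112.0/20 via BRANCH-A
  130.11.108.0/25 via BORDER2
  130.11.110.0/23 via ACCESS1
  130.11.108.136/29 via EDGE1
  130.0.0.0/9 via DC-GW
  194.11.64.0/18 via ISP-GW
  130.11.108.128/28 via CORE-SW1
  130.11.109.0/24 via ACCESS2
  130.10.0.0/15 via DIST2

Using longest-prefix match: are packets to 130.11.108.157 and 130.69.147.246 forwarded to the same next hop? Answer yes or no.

no

130.11.108.157: longest match 130.11.0.0/17 -> EDGE2
130.69.147.246: longest match 130.0.0.0/9 -> DC-GW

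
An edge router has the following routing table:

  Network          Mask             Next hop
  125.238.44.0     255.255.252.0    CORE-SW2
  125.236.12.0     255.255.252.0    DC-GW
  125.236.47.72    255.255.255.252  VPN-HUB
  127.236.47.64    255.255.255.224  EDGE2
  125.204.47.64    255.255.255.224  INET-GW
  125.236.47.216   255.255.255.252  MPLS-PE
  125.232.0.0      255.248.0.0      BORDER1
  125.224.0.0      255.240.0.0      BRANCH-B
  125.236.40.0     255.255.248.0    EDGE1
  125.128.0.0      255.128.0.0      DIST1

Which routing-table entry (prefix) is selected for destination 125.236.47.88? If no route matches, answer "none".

125.236.40.0/21

Entries matching 125.236.47.88:
  125.128.0.0/9 (125.128.0.0 - 125.255.255.255)
  125.224.0.0/12 (125.224.0.0 - 125.239.255.255)
  125.232.0.0/13 (125.232.0.0 - 125.239.255.255)
  125.236.40.0/21 (125.236.40.0 - 125.236.47.255)
Most specific is 125.236.40.0/21.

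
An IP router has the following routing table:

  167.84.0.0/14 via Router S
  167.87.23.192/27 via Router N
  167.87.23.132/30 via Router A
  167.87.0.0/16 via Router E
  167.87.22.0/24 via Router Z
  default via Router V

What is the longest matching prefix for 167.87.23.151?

Entries matching 167.87.23.151:
  0.0.0.0/0 (default, matches everything)
  167.84.0.0/14 (167.84.0.0 - 167.87.255.255)
  167.87.0.0/16 (167.87.0.0 - 167.87.255.255)
Most specific is 167.87.0.0/16.

167.87.0.0/16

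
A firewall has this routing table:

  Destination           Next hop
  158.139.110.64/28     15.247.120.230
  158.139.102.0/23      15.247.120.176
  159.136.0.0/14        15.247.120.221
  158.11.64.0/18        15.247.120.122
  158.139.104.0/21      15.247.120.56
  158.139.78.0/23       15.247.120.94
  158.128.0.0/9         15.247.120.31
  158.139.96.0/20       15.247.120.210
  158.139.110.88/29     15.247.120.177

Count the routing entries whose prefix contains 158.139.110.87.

3

Prefixes containing 158.139.110.87:
  158.128.0.0/9 (158.128.0.0 - 158.255.255.255)
  158.139.96.0/20 (158.139.96.0 - 158.139.111.255)
  158.139.104.0/21 (158.139.104.0 - 158.139.111.255)
Total matching entries: 3.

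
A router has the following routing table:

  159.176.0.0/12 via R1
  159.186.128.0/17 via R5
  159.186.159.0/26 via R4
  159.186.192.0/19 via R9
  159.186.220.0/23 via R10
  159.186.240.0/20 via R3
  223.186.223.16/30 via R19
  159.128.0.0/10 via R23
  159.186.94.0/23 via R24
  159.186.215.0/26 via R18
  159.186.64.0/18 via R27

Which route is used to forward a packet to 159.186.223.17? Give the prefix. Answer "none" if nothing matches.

159.186.192.0/19

Entries matching 159.186.223.17:
  159.128.0.0/10 (159.128.0.0 - 159.191.255.255)
  159.176.0.0/12 (159.176.0.0 - 159.191.255.255)
  159.186.128.0/17 (159.186.128.0 - 159.186.255.255)
  159.186.192.0/19 (159.186.192.0 - 159.186.223.255)
Most specific is 159.186.192.0/19.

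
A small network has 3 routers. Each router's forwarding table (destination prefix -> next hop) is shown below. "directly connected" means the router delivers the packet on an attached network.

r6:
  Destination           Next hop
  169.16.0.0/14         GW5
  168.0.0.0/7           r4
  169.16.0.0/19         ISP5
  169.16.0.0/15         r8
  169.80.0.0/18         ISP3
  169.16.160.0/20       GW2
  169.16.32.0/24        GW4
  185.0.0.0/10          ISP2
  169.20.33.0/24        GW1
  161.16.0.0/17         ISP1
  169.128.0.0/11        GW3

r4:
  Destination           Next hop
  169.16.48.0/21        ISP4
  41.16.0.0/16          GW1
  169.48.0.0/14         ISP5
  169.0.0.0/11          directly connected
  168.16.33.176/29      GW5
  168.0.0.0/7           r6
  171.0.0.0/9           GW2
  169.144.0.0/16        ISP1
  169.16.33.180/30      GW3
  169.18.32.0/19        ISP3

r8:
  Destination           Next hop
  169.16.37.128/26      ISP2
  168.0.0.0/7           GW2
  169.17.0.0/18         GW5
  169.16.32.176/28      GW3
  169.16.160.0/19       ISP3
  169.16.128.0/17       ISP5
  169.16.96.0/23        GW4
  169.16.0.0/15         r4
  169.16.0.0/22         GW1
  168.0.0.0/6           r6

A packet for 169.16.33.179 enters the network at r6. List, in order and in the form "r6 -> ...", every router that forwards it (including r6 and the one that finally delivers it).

At r6: longest match for 169.16.33.179 is 169.16.0.0/15 -> r8
At r8: longest match for 169.16.33.179 is 169.16.0.0/15 -> r4
At r4: longest match for 169.16.33.179 is 169.0.0.0/11 -> directly connected

r6 -> r8 -> r4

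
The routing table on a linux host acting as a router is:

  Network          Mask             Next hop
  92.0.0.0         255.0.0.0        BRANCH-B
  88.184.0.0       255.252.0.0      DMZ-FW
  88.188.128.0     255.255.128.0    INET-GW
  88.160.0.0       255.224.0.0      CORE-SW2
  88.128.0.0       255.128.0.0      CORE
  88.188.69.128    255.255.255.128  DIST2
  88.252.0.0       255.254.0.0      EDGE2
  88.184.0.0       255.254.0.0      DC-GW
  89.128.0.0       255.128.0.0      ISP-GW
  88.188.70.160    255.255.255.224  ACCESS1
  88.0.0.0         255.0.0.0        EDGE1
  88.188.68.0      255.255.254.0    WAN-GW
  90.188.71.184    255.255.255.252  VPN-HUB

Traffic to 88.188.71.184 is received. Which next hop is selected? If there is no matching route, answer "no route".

Routes whose prefix contains 88.188.71.184:
  88.0.0.0/8 (88.0.0.0 - 88.255.255.255) -> EDGE1
  88.128.0.0/9 (88.128.0.0 - 88.255.255.255) -> CORE
  88.160.0.0/11 (88.160.0.0 - 88.191.255.255) -> CORE-SW2
More-specific entries that do NOT match:
  90.188.71.184/30 (90.188.71.184 - 90.188.71.187) does not contain 88.188.71.184
  88.188.70.160/27 (88.188.70.160 - 88.188.70.191) does not contain 88.188.71.184
  88.188.69.128/25 (88.188.69.128 - 88.188.69.255) does not contain 88.188.71.184
  88.188.68.0/23 (88.188.68.0 - 88.188.69.255) does not contain 88.188.71.184
  88.188.128.0/17 (88.188.128.0 - 88.188.255.255) does not contain 88.188.71.184
  88.252.0.0/15 (88.252.0.0 - 88.253.255.255) does not contain 88.188.71.184
  88.184.0.0/15 (88.184.0.0 - 88.185.255.255) does not contain 88.188.71.184
  88.184.0.0/14 (88.184.0.0 - 88.187.255.255) does not contain 88.188.71.184
Longest matching prefix is /11 -> next hop CORE-SW2.

CORE-SW2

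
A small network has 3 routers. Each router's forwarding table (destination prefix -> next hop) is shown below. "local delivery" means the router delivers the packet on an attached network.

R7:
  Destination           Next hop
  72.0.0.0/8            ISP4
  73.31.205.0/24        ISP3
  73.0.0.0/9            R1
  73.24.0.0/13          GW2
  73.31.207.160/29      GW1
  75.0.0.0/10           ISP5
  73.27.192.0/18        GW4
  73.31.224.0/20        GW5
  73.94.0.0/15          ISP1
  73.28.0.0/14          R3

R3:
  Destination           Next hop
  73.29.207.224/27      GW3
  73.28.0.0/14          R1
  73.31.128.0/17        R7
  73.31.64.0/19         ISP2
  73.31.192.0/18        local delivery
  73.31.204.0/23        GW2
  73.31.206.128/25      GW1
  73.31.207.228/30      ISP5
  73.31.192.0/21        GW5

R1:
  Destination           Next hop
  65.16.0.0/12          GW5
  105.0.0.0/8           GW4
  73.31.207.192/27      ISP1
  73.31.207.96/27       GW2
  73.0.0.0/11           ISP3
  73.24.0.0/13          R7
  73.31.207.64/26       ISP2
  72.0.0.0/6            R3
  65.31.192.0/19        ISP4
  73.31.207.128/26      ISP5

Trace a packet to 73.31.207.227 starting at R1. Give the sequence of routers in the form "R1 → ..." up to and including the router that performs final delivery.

R1 → R7 → R3

At R1: longest match for 73.31.207.227 is 73.24.0.0/13 -> R7
At R7: longest match for 73.31.207.227 is 73.28.0.0/14 -> R3
At R3: longest match for 73.31.207.227 is 73.31.192.0/18 -> local delivery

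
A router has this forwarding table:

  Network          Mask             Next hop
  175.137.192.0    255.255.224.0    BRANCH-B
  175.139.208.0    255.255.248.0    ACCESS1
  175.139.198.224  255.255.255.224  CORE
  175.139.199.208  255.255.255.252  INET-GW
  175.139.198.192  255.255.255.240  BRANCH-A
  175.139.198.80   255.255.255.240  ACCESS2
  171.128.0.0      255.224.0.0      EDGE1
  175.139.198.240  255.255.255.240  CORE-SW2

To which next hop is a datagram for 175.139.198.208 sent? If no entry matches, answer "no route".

No entry's prefix contains 175.139.198.208; there is no default route.

no route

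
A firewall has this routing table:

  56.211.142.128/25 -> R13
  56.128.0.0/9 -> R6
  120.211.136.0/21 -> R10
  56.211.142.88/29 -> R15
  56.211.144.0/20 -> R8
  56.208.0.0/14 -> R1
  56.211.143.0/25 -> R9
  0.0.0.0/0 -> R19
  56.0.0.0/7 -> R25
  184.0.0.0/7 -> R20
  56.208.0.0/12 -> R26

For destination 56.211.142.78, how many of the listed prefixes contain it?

5

Prefixes containing 56.211.142.78:
  0.0.0.0/0 (default, matches everything)
  56.0.0.0/7 (56.0.0.0 - 57.255.255.255)
  56.128.0.0/9 (56.128.0.0 - 56.255.255.255)
  56.208.0.0/12 (56.208.0.0 - 56.223.255.255)
  56.208.0.0/14 (56.208.0.0 - 56.211.255.255)
Total matching entries: 5.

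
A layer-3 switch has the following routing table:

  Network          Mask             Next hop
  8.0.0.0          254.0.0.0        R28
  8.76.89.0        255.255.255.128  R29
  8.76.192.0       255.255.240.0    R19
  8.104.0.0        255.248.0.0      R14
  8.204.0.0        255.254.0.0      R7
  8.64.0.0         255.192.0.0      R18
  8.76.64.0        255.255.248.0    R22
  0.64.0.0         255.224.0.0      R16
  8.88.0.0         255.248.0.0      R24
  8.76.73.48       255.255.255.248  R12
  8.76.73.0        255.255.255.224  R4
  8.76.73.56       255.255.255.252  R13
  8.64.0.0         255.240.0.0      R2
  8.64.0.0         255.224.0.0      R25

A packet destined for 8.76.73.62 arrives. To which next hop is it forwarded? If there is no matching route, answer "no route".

Routes whose prefix contains 8.76.73.62:
  8.0.0.0/7 (8.0.0.0 - 9.255.255.255) -> R28
  8.64.0.0/10 (8.64.0.0 - 8.127.255.255) -> R18
  8.64.0.0/11 (8.64.0.0 - 8.95.255.255) -> R25
  8.64.0.0/12 (8.64.0.0 - 8.79.255.255) -> R2
More-specific entries that do NOT match:
  8.76.73.56/30 (8.76.73.56 - 8.76.73.59) does not contain 8.76.73.62
  8.76.73.48/29 (8.76.73.48 - 8.76.73.55) does not contain 8.76.73.62
  8.76.73.0/27 (8.76.73.0 - 8.76.73.31) does not contain 8.76.73.62
  8.76.89.0/25 (8.76.89.0 - 8.76.89.127) does not contain 8.76.73.62
  8.76.64.0/21 (8.76.64.0 - 8.76.71.255) does not contain 8.76.73.62
  8.76.192.0/20 (8.76.192.0 - 8.76.207.255) does not contain 8.76.73.62
  8.204.0.0/15 (8.204.0.0 - 8.205.255.255) does not contain 8.76.73.62
  8.104.0.0/13 (8.104.0.0 - 8.111.255.255) does not contain 8.76.73.62
  8.88.0.0/13 (8.88.0.0 - 8.95.255.255) does not contain 8.76.73.62
Longest matching prefix is /12 -> next hop R2.

R2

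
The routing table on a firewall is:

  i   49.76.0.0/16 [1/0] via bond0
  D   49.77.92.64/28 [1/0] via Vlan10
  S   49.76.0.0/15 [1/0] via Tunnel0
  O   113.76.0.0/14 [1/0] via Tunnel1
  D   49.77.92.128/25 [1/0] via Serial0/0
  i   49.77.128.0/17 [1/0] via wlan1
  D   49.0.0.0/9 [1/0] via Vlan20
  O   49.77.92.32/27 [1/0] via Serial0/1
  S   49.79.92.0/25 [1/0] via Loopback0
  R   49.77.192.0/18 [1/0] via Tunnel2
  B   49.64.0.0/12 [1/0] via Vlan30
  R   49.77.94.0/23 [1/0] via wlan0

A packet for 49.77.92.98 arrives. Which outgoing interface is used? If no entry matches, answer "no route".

Tunnel0

Routes whose prefix contains 49.77.92.98:
  49.0.0.0/9 (49.0.0.0 - 49.127.255.255) -> Vlan20
  49.64.0.0/12 (49.64.0.0 - 49.79.255.255) -> Vlan30
  49.76.0.0/15 (49.76.0.0 - 49.77.255.255) -> Tunnel0
More-specific entries that do NOT match:
  49.77.92.64/28 (49.77.92.64 - 49.77.92.79) does not contain 49.77.92.98
  49.77.92.32/27 (49.77.92.32 - 49.77.92.63) does not contain 49.77.92.98
  49.77.92.128/25 (49.77.92.128 - 49.77.92.255) does not contain 49.77.92.98
  49.79.92.0/25 (49.79.92.0 - 49.79.92.127) does not contain 49.77.92.98
  49.77.94.0/23 (49.77.94.0 - 49.77.95.255) does not contain 49.77.92.98
  49.77.192.0/18 (49.77.192.0 - 49.77.255.255) does not contain 49.77.92.98
  49.77.128.0/17 (49.77.128.0 - 49.77.255.255) does not contain 49.77.92.98
  49.76.0.0/16 (49.76.0.0 - 49.76.255.255) does not contain 49.77.92.98
Longest matching prefix is /15 -> interface Tunnel0.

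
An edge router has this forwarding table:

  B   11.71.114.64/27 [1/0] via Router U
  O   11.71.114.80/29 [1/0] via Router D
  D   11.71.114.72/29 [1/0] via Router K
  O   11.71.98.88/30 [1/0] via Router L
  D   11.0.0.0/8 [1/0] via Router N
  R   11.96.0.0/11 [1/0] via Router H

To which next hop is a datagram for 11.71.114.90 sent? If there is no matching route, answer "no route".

Router U

Routes whose prefix contains 11.71.114.90:
  11.0.0.0/8 (11.0.0.0 - 11.255.255.255) -> Router N
  11.71.114.64/27 (11.71.114.64 - 11.71.114.95) -> Router U
More-specific entries that do NOT match:
  11.71.98.88/30 (11.71.98.88 - 11.71.98.91) does not contain 11.71.114.90
  11.71.114.80/29 (11.71.114.80 - 11.71.114.87) does not contain 11.71.114.90
  11.71.114.72/29 (11.71.114.72 - 11.71.114.79) does not contain 11.71.114.90
Longest matching prefix is /27 -> next hop Router U.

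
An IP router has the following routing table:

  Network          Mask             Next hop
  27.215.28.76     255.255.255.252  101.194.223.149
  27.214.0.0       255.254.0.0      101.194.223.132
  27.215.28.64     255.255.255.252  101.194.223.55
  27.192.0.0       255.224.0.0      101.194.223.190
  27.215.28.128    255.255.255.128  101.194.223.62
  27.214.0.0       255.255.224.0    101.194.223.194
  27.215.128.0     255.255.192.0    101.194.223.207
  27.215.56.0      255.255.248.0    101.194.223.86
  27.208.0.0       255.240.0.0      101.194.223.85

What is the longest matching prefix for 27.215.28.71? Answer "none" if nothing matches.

Entries matching 27.215.28.71:
  27.192.0.0/11 (27.192.0.0 - 27.223.255.255)
  27.208.0.0/12 (27.208.0.0 - 27.223.255.255)
  27.214.0.0/15 (27.214.0.0 - 27.215.255.255)
Most specific is 27.214.0.0/15.

27.214.0.0/15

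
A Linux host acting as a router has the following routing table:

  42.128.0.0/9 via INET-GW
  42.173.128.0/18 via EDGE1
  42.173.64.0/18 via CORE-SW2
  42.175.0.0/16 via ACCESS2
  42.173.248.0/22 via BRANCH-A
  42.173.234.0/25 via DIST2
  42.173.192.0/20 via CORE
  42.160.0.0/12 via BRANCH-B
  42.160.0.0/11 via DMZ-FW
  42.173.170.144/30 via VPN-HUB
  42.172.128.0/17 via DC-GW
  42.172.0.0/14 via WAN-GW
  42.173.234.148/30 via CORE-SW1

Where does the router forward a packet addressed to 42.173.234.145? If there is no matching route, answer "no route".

Routes whose prefix contains 42.173.234.145:
  42.128.0.0/9 (42.128.0.0 - 42.255.255.255) -> INET-GW
  42.160.0.0/11 (42.160.0.0 - 42.191.255.255) -> DMZ-FW
  42.160.0.0/12 (42.160.0.0 - 42.175.255.255) -> BRANCH-B
  42.172.0.0/14 (42.172.0.0 - 42.175.255.255) -> WAN-GW
More-specific entries that do NOT match:
  42.173.170.144/30 (42.173.170.144 - 42.173.170.147) does not contain 42.173.234.145
  42.173.234.148/30 (42.173.234.148 - 42.173.234.151) does not contain 42.173.234.145
  42.173.234.0/25 (42.173.234.0 - 42.173.234.127) does not contain 42.173.234.145
  42.173.248.0/22 (42.173.248.0 - 42.173.251.255) does not contain 42.173.234.145
  42.173.192.0/20 (42.173.192.0 - 42.173.207.255) does not contain 42.173.234.145
  42.173.128.0/18 (42.173.128.0 - 42.173.191.255) does not contain 42.173.234.145
  42.173.64.0/18 (42.173.64.0 - 42.173.127.255) does not contain 42.173.234.145
  42.172.128.0/17 (42.172.128.0 - 42.172.255.255) does not contain 42.173.234.145
  42.175.0.0/16 (42.175.0.0 - 42.175.255.255) does not contain 42.173.234.145
Longest matching prefix is /14 -> next hop WAN-GW.

WAN-GW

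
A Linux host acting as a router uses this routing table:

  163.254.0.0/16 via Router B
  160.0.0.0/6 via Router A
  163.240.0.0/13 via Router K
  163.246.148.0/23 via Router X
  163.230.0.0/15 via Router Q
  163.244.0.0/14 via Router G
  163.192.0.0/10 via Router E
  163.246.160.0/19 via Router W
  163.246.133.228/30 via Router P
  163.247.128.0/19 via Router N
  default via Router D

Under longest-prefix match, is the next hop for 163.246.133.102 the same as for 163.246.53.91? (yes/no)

163.246.133.102: longest match 163.244.0.0/14 -> Router G
163.246.53.91: longest match 163.244.0.0/14 -> Router G

yes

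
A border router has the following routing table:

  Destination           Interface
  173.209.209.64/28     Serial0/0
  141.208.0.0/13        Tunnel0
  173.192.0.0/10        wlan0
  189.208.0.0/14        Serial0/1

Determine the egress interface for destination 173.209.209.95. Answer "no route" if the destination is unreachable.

wlan0

Routes whose prefix contains 173.209.209.95:
  173.192.0.0/10 (173.192.0.0 - 173.255.255.255) -> wlan0
More-specific entries that do NOT match:
  173.209.209.64/28 (173.209.209.64 - 173.209.209.79) does not contain 173.209.209.95
  189.208.0.0/14 (189.208.0.0 - 189.211.255.255) does not contain 173.209.209.95
  141.208.0.0/13 (141.208.0.0 - 141.215.255.255) does not contain 173.209.209.95
Longest matching prefix is /10 -> interface wlan0.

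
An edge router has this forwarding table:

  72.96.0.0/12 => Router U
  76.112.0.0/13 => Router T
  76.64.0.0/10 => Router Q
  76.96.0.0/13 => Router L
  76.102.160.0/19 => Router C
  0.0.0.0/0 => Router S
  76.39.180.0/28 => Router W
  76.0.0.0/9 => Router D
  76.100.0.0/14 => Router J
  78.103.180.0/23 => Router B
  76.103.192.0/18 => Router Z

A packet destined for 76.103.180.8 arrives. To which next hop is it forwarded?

Routes whose prefix contains 76.103.180.8:
  0.0.0.0/0 (default, matches everything) -> Router S
  76.0.0.0/9 (76.0.0.0 - 76.127.255.255) -> Router D
  76.64.0.0/10 (76.64.0.0 - 76.127.255.255) -> Router Q
  76.96.0.0/13 (76.96.0.0 - 76.103.255.255) -> Router L
  76.100.0.0/14 (76.100.0.0 - 76.103.255.255) -> Router J
More-specific entries that do NOT match:
  76.39.180.0/28 (76.39.180.0 - 76.39.180.15) does not contain 76.103.180.8
  78.103.180.0/23 (78.103.180.0 - 78.103.181.255) does not contain 76.103.180.8
  76.102.160.0/19 (76.102.160.0 - 76.102.191.255) does not contain 76.103.180.8
  76.103.192.0/18 (76.103.192.0 - 76.103.255.255) does not contain 76.103.180.8
Longest matching prefix is /14 -> next hop Router J.

Router J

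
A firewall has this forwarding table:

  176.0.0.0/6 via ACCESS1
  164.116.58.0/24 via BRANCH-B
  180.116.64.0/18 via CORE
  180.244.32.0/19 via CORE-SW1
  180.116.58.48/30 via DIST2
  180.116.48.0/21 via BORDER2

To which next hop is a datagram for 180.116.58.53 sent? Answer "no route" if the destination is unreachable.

no route

No entry's prefix contains 180.116.58.53; there is no default route.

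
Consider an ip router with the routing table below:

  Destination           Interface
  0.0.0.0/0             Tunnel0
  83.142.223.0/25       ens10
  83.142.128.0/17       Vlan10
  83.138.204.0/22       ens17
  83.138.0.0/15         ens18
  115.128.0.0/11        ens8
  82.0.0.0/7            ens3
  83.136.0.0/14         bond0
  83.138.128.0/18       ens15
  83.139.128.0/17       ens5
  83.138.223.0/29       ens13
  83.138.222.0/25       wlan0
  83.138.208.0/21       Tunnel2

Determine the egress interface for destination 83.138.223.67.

Routes whose prefix contains 83.138.223.67:
  0.0.0.0/0 (default, matches everything) -> Tunnel0
  82.0.0.0/7 (82.0.0.0 - 83.255.255.255) -> ens3
  83.136.0.0/14 (83.136.0.0 - 83.139.255.255) -> bond0
  83.138.0.0/15 (83.138.0.0 - 83.139.255.255) -> ens18
More-specific entries that do NOT match:
  83.138.223.0/29 (83.138.223.0 - 83.138.223.7) does not contain 83.138.223.67
  83.142.223.0/25 (83.142.223.0 - 83.142.223.127) does not contain 83.138.223.67
  83.138.222.0/25 (83.138.222.0 - 83.138.222.127) does not contain 83.138.223.67
  83.138.204.0/22 (83.138.204.0 - 83.138.207.255) does not contain 83.138.223.67
  83.138.208.0/21 (83.138.208.0 - 83.138.215.255) does not contain 83.138.223.67
  83.138.128.0/18 (83.138.128.0 - 83.138.191.255) does not contain 83.138.223.67
  83.142.128.0/17 (83.142.128.0 - 83.142.255.255) does not contain 83.138.223.67
  83.139.128.0/17 (83.139.128.0 - 83.139.255.255) does not contain 83.138.223.67
Longest matching prefix is /15 -> interface ens18.

ens18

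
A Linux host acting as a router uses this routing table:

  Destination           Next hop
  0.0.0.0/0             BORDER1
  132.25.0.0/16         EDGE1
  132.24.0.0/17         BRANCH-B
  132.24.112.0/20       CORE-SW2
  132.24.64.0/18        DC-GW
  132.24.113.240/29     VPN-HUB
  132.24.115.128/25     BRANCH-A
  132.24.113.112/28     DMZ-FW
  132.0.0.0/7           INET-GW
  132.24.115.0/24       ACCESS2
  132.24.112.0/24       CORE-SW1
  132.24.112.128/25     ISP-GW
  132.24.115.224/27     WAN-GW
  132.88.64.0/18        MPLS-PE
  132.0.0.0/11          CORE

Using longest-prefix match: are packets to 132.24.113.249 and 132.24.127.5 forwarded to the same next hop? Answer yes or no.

yes

132.24.113.249: longest match 132.24.112.0/20 -> CORE-SW2
132.24.127.5: longest match 132.24.112.0/20 -> CORE-SW2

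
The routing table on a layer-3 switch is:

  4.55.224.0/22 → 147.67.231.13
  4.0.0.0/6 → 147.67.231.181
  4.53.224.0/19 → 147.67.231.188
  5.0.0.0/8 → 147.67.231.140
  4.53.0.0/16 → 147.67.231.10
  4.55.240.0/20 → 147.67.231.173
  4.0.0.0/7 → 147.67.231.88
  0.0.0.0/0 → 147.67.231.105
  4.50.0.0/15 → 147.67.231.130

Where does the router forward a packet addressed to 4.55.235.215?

147.67.231.88

Routes whose prefix contains 4.55.235.215:
  0.0.0.0/0 (default, matches everything) -> 147.67.231.105
  4.0.0.0/6 (4.0.0.0 - 7.255.255.255) -> 147.67.231.181
  4.0.0.0/7 (4.0.0.0 - 5.255.255.255) -> 147.67.231.88
More-specific entries that do NOT match:
  4.55.224.0/22 (4.55.224.0 - 4.55.227.255) does not contain 4.55.235.215
  4.55.240.0/20 (4.55.240.0 - 4.55.255.255) does not contain 4.55.235.215
  4.53.224.0/19 (4.53.224.0 - 4.53.255.255) does not contain 4.55.235.215
  4.53.0.0/16 (4.53.0.0 - 4.53.255.255) does not contain 4.55.235.215
  4.50.0.0/15 (4.50.0.0 - 4.51.255.255) does not contain 4.55.235.215
  5.0.0.0/8 (5.0.0.0 - 5.255.255.255) does not contain 4.55.235.215
Longest matching prefix is /7 -> next hop 147.67.231.88.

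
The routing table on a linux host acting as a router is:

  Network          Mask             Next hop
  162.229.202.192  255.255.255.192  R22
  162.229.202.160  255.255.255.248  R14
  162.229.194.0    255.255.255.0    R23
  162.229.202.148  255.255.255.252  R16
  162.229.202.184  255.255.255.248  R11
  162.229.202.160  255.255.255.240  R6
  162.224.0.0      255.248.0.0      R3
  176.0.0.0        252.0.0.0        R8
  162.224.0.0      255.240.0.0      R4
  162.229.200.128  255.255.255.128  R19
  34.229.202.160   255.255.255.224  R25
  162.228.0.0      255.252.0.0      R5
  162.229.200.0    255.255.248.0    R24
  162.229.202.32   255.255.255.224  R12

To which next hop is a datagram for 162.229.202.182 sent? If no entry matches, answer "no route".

R24

Routes whose prefix contains 162.229.202.182:
  162.224.0.0/12 (162.224.0.0 - 162.239.255.255) -> R4
  162.224.0.0/13 (162.224.0.0 - 162.231.255.255) -> R3
  162.228.0.0/14 (162.228.0.0 - 162.231.255.255) -> R5
  162.229.200.0/21 (162.229.200.0 - 162.229.207.255) -> R24
More-specific entries that do NOT match:
  162.229.202.148/30 (162.229.202.148 - 162.229.202.151) does not contain 162.229.202.182
  162.229.202.160/29 (162.229.202.160 - 162.229.202.167) does not contain 162.229.202.182
  162.229.202.184/29 (162.229.202.184 - 162.229.202.191) does not contain 162.229.202.182
  162.229.202.160/28 (162.229.202.160 - 162.229.202.175) does not contain 162.229.202.182
  34.229.202.160/27 (34.229.202.160 - 34.229.202.191) does not contain 162.229.202.182
  162.229.202.32/27 (162.229.202.32 - 162.229.202.63) does not contain 162.229.202.182
  162.229.202.192/26 (162.229.202.192 - 162.229.202.255) does not contain 162.229.202.182
  162.229.200.128/25 (162.229.200.128 - 162.229.200.255) does not contain 162.229.202.182
  162.229.194.0/24 (162.229.194.0 - 162.229.194.255) does not contain 162.229.202.182
Longest matching prefix is /21 -> next hop R24.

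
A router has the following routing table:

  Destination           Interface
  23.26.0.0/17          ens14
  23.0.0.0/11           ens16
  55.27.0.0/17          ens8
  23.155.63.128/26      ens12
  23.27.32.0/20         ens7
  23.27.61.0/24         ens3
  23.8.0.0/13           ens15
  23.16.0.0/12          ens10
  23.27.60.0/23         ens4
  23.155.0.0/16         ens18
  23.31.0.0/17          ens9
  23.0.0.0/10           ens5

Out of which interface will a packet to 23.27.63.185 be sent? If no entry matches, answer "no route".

ens10

Routes whose prefix contains 23.27.63.185:
  23.0.0.0/10 (23.0.0.0 - 23.63.255.255) -> ens5
  23.0.0.0/11 (23.0.0.0 - 23.31.255.255) -> ens16
  23.16.0.0/12 (23.16.0.0 - 23.31.255.255) -> ens10
More-specific entries that do NOT match:
  23.155.63.128/26 (23.155.63.128 - 23.155.63.191) does not contain 23.27.63.185
  23.27.61.0/24 (23.27.61.0 - 23.27.61.255) does not contain 23.27.63.185
  23.27.60.0/23 (23.27.60.0 - 23.27.61.255) does not contain 23.27.63.185
  23.27.32.0/20 (23.27.32.0 - 23.27.47.255) does not contain 23.27.63.185
  23.26.0.0/17 (23.26.0.0 - 23.26.127.255) does not contain 23.27.63.185
  55.27.0.0/17 (55.27.0.0 - 55.27.127.255) does not contain 23.27.63.185
  23.31.0.0/17 (23.31.0.0 - 23.31.127.255) does not contain 23.27.63.185
  23.155.0.0/16 (23.155.0.0 - 23.155.255.255) does not contain 23.27.63.185
  23.8.0.0/13 (23.8.0.0 - 23.15.255.255) does not contain 23.27.63.185
Longest matching prefix is /12 -> interface ens10.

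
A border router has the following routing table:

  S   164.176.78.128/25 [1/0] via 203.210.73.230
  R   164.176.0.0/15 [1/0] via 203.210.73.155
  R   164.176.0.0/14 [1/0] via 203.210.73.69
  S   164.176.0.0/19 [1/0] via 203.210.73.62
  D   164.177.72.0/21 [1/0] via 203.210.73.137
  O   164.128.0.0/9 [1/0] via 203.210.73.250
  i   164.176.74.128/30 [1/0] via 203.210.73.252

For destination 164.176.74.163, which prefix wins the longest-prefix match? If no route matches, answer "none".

Entries matching 164.176.74.163:
  164.128.0.0/9 (164.128.0.0 - 164.255.255.255)
  164.176.0.0/14 (164.176.0.0 - 164.179.255.255)
  164.176.0.0/15 (164.176.0.0 - 164.177.255.255)
Most specific is 164.176.0.0/15.

164.176.0.0/15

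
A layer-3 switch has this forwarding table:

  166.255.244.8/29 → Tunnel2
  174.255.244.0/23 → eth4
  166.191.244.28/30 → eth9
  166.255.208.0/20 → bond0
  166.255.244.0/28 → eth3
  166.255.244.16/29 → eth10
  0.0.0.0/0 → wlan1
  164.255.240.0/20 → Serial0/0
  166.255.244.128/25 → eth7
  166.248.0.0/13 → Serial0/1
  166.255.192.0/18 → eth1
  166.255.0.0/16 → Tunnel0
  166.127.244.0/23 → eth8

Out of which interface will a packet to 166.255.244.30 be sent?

Routes whose prefix contains 166.255.244.30:
  0.0.0.0/0 (default, matches everything) -> wlan1
  166.248.0.0/13 (166.248.0.0 - 166.255.255.255) -> Serial0/1
  166.255.0.0/16 (166.255.0.0 - 166.255.255.255) -> Tunnel0
  166.255.192.0/18 (166.255.192.0 - 166.255.255.255) -> eth1
More-specific entries that do NOT match:
  166.191.244.28/30 (166.191.244.28 - 166.191.244.31) does not contain 166.255.244.30
  166.255.244.8/29 (166.255.244.8 - 166.255.244.15) does not contain 166.255.244.30
  166.255.244.16/29 (166.255.244.16 - 166.255.244.23) does not contain 166.255.244.30
  166.255.244.0/28 (166.255.244.0 - 166.255.244.15) does not contain 166.255.244.30
  166.255.244.128/25 (166.255.244.128 - 166.255.244.255) does not contain 166.255.244.30
  174.255.244.0/23 (174.255.244.0 - 174.255.245.255) does not contain 166.255.244.30
  166.127.244.0/23 (166.127.244.0 - 166.127.245.255) does not contain 166.255.244.30
  166.255.208.0/20 (166.255.208.0 - 166.255.223.255) does not contain 166.255.244.30
  164.255.240.0/20 (164.255.240.0 - 164.255.255.255) does not contain 166.255.244.30
Longest matching prefix is /18 -> interface eth1.

eth1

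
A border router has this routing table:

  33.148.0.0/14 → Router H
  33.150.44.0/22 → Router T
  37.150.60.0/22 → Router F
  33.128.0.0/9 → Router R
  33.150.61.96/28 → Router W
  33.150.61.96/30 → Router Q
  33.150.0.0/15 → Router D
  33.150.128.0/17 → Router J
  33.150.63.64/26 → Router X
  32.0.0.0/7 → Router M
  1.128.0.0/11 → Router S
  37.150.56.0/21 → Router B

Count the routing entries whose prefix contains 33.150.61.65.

Prefixes containing 33.150.61.65:
  32.0.0.0/7 (32.0.0.0 - 33.255.255.255)
  33.128.0.0/9 (33.128.0.0 - 33.255.255.255)
  33.148.0.0/14 (33.148.0.0 - 33.151.255.255)
  33.150.0.0/15 (33.150.0.0 - 33.151.255.255)
Total matching entries: 4.

4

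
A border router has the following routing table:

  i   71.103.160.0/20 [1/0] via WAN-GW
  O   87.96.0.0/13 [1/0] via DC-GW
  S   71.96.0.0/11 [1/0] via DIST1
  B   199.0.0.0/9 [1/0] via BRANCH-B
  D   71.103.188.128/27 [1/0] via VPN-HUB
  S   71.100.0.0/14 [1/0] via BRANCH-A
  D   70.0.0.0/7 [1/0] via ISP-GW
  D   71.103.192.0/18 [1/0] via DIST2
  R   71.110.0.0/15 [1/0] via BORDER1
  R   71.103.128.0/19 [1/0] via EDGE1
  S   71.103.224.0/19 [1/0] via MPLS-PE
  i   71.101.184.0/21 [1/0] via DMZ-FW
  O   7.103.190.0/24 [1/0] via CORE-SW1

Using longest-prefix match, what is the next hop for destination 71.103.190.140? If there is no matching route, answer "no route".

BRANCH-A

Routes whose prefix contains 71.103.190.140:
  70.0.0.0/7 (70.0.0.0 - 71.255.255.255) -> ISP-GW
  71.96.0.0/11 (71.96.0.0 - 71.127.255.255) -> DIST1
  71.100.0.0/14 (71.100.0.0 - 71.103.255.255) -> BRANCH-A
More-specific entries that do NOT match:
  71.103.188.128/27 (71.103.188.128 - 71.103.188.159) does not contain 71.103.190.140
  7.103.190.0/24 (7.103.190.0 - 7.103.190.255) does not contain 71.103.190.140
  71.101.184.0/21 (71.101.184.0 - 71.101.191.255) does not contain 71.103.190.140
  71.103.160.0/20 (71.103.160.0 - 71.103.175.255) does not contain 71.103.190.140
  71.103.128.0/19 (71.103.128.0 - 71.103.159.255) does not contain 71.103.190.140
  71.103.224.0/19 (71.103.224.0 - 71.103.255.255) does not contain 71.103.190.140
  71.103.192.0/18 (71.103.192.0 - 71.103.255.255) does not contain 71.103.190.140
  71.110.0.0/15 (71.110.0.0 - 71.111.255.255) does not contain 71.103.190.140
Longest matching prefix is /14 -> next hop BRANCH-A.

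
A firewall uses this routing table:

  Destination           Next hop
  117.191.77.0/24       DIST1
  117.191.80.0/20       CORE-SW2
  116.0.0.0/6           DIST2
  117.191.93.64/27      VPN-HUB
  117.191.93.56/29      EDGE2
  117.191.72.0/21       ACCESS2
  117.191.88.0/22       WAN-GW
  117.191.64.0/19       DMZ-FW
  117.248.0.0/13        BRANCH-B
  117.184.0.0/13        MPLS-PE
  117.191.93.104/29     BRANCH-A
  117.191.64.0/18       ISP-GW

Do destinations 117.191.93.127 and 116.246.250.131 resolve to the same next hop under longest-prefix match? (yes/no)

no

117.191.93.127: longest match 117.191.80.0/20 -> CORE-SW2
116.246.250.131: longest match 116.0.0.0/6 -> DIST2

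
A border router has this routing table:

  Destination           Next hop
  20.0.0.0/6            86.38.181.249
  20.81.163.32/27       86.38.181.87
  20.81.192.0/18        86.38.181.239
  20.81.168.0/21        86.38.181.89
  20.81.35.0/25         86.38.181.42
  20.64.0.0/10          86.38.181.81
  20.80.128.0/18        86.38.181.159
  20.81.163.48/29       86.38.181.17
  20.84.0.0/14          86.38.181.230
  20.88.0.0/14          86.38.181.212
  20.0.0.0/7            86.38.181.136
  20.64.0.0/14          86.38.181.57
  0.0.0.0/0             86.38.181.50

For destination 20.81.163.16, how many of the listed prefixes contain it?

Prefixes containing 20.81.163.16:
  0.0.0.0/0 (default, matches everything)
  20.0.0.0/6 (20.0.0.0 - 23.255.255.255)
  20.0.0.0/7 (20.0.0.0 - 21.255.255.255)
  20.64.0.0/10 (20.64.0.0 - 20.127.255.255)
Total matching entries: 4.

4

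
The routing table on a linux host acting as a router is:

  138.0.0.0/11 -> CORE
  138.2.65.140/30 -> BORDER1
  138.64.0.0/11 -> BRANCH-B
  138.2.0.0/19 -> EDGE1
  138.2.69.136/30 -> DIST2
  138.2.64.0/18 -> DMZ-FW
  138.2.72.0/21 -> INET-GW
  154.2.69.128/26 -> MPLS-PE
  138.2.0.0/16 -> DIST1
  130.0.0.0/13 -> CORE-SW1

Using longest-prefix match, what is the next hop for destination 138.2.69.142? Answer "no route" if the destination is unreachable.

DMZ-FW

Routes whose prefix contains 138.2.69.142:
  138.0.0.0/11 (138.0.0.0 - 138.31.255.255) -> CORE
  138.2.0.0/16 (138.2.0.0 - 138.2.255.255) -> DIST1
  138.2.64.0/18 (138.2.64.0 - 138.2.127.255) -> DMZ-FW
More-specific entries that do NOT match:
  138.2.65.140/30 (138.2.65.140 - 138.2.65.143) does not contain 138.2.69.142
  138.2.69.136/30 (138.2.69.136 - 138.2.69.139) does not contain 138.2.69.142
  154.2.69.128/26 (154.2.69.128 - 154.2.69.191) does not contain 138.2.69.142
  138.2.72.0/21 (138.2.72.0 - 138.2.79.255) does not contain 138.2.69.142
  138.2.0.0/19 (138.2.0.0 - 138.2.31.255) does not contain 138.2.69.142
Longest matching prefix is /18 -> next hop DMZ-FW.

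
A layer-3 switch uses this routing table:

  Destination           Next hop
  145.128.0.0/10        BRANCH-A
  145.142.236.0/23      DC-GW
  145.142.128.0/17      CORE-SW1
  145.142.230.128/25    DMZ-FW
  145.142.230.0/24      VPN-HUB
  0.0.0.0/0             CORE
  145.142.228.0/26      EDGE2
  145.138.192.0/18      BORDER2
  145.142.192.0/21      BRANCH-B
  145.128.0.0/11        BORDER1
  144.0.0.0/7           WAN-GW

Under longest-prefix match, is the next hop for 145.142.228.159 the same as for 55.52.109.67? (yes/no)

145.142.228.159: longest match 145.142.128.0/17 -> CORE-SW1
55.52.109.67: longest match 0.0.0.0/0 -> CORE

no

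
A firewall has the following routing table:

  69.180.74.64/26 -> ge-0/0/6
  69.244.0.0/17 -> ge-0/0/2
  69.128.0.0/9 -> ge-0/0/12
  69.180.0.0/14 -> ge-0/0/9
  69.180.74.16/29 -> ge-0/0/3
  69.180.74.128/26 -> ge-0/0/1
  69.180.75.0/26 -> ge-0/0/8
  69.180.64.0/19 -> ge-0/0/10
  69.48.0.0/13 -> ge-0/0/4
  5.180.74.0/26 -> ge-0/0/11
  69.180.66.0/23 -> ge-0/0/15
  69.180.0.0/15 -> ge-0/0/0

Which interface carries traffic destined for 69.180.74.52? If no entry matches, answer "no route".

ge-0/0/10

Routes whose prefix contains 69.180.74.52:
  69.128.0.0/9 (69.128.0.0 - 69.255.255.255) -> ge-0/0/12
  69.180.0.0/14 (69.180.0.0 - 69.183.255.255) -> ge-0/0/9
  69.180.0.0/15 (69.180.0.0 - 69.181.255.255) -> ge-0/0/0
  69.180.64.0/19 (69.180.64.0 - 69.180.95.255) -> ge-0/0/10
More-specific entries that do NOT match:
  69.180.74.16/29 (69.180.74.16 - 69.180.74.23) does not contain 69.180.74.52
  69.180.74.64/26 (69.180.74.64 - 69.180.74.127) does not contain 69.180.74.52
  69.180.74.128/26 (69.180.74.128 - 69.180.74.191) does not contain 69.180.74.52
  69.180.75.0/26 (69.180.75.0 - 69.180.75.63) does not contain 69.180.74.52
  5.180.74.0/26 (5.180.74.0 - 5.180.74.63) does not contain 69.180.74.52
  69.180.66.0/23 (69.180.66.0 - 69.180.67.255) does not contain 69.180.74.52
Longest matching prefix is /19 -> interface ge-0/0/10.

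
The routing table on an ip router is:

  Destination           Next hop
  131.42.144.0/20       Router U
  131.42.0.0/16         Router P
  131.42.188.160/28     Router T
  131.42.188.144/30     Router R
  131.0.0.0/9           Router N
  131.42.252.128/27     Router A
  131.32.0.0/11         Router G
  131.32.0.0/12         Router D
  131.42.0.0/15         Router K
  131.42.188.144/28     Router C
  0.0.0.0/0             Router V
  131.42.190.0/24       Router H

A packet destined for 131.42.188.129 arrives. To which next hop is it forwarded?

Router P

Routes whose prefix contains 131.42.188.129:
  0.0.0.0/0 (default, matches everything) -> Router V
  131.0.0.0/9 (131.0.0.0 - 131.127.255.255) -> Router N
  131.32.0.0/11 (131.32.0.0 - 131.63.255.255) -> Router G
  131.32.0.0/12 (131.32.0.0 - 131.47.255.255) -> Router D
  131.42.0.0/15 (131.42.0.0 - 131.43.255.255) -> Router K
  131.42.0.0/16 (131.42.0.0 - 131.42.255.255) -> Router P
More-specific entries that do NOT match:
  131.42.188.144/30 (131.42.188.144 - 131.42.188.147) does not contain 131.42.188.129
  131.42.188.160/28 (131.42.188.160 - 131.42.188.175) does not contain 131.42.188.129
  131.42.188.144/28 (131.42.188.144 - 131.42.188.159) does not contain 131.42.188.129
  131.42.252.128/27 (131.42.252.128 - 131.42.252.159) does not contain 131.42.188.129
  131.42.190.0/24 (131.42.190.0 - 131.42.190.255) does not contain 131.42.188.129
  131.42.144.0/20 (131.42.144.0 - 131.42.159.255) does not contain 131.42.188.129
Longest matching prefix is /16 -> next hop Router P.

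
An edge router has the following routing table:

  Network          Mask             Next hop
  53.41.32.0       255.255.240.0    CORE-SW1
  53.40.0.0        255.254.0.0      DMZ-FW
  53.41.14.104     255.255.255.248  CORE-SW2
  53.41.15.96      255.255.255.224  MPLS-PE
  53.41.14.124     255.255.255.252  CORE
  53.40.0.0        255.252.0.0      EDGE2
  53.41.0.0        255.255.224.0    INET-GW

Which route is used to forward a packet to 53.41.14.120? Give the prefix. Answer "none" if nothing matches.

53.41.0.0/19

Entries matching 53.41.14.120:
  53.40.0.0/14 (53.40.0.0 - 53.43.255.255)
  53.40.0.0/15 (53.40.0.0 - 53.41.255.255)
  53.41.0.0/19 (53.41.0.0 - 53.41.31.255)
Most specific is 53.41.0.0/19.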